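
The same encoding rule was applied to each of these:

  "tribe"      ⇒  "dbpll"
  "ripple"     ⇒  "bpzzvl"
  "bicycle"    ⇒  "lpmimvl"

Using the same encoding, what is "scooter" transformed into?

The shift depends on letter class: consonant t→d is +10, but vowel i→p is +7. Two shifts are in play — +7 for a/e/i/o/u, +10 for every other letter.
On scooter: s(cons)+10=c, c(cons)+10=m, o(vowel)+7=v, o(vowel)+7=v, t(cons)+10=d, e(vowel)+7=l, r(cons)+10=b.

cmvvdlb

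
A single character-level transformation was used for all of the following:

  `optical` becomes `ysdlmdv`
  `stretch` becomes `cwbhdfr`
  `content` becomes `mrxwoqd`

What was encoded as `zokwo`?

Shifts by position in optical: pos 0: o→y (+10), pos 1: p→s (+3), pos 2: t→d (+10), pos 3: i→l (+3) — repeating every 2. A repeating key of period 2 is used — shifts +10, +3 over and over.
Decoding zokwo: z−10=p, o−3=l, k−10=a, w−3=t, o−10=e.

plate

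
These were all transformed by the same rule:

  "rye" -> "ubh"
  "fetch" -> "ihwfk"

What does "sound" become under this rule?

vrxqg

Compare letters: r→u is +3, y→b is +3, e→h is +3 — a constant shift. This is a Caesar cipher with shift 3.
On sound: s+3=v, o+3=r, u+3=x, n+3=q, d+3=g.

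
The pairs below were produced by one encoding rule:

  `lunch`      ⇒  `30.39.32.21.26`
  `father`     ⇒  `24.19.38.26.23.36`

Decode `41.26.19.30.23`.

whale

l is letter #12 and maps to 30: an offset of 18. Letters become their 1-based position plus 18 (so a→19, b→20, …).
Reversing it on 41.26.19.30.23: 41→(41−18)÷1=23=w, 26→(26−18)÷1=8=h, 19→(19−18)÷1=1=a, 30→(30−18)÷1=12=l, 23→(23−18)÷1=5=e.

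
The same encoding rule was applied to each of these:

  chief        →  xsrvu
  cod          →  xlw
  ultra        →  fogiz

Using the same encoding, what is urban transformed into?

Each pair mirrors across the alphabet (c↔x, h↔s, i↔r): positions sum to 25. Each letter is replaced by its mirror in the alphabet: a↔z, b↔y, c↔x, and so on (the Atbash cipher).
On urban: u↔f, r↔i, b↔y, a↔z, n↔m.

fiyzm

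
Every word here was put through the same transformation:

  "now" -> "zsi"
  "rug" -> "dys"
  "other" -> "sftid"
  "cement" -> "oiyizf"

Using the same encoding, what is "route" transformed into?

dsyfi

The shift depends on letter class: consonant n→z is +12, but vowel o→s is +4. Vowels shift forward by 4 and consonants shift forward by 12.
For route: r(cons)+12=d, o(vowel)+4=s, u(vowel)+4=y, t(cons)+12=f, e(vowel)+4=i.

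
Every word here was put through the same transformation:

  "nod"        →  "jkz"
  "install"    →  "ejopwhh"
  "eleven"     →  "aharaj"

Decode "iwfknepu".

Each letter is shifted forward by 22 in the alphabet (a Caesar shift of +22).
Decoding iwfknepu: i−22=m, w−22=a, f−22=j, k−22=o, n−22=r, e−22=i, p−22=t, u−22=y.

majority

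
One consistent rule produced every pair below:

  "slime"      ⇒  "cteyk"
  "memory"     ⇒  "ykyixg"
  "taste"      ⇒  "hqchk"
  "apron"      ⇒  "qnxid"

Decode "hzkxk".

there

s(18)→c(2) and l(11)→t(19) fit y≡5x+16 (mod 26); the inverse of 5 mod 26 is 21. This is an affine cipher: with a=0,…,z=25, each position x becomes (5x+16) mod 26.
Decoding hzkxk: h(7)→21·(7−16)≡19=t; z(25)→21·(25−16)≡7=h; k(10)→21·(10−16)≡4=e; x(23)→21·(23−16)≡17=r; k(10)→21·(10−16)≡4=e (all mod 26).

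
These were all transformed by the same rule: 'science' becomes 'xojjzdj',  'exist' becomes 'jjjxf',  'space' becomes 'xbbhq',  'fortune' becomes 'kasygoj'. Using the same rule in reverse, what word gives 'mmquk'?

happy

Shifts by position in science: pos 0: s→x (+5), pos 1: c→o (+12), pos 2: i→j (+1), pos 3: e→j (+5), pos 4: n→z (+12), pos 5: c→d (+1) — repeating every 3. A repeating key of period 3 is used — shifts +5, +12, +1 over and over.
Reversing it on mmquk: m−5=h, m−12=a, q−1=p, u−5=p, k−12=y.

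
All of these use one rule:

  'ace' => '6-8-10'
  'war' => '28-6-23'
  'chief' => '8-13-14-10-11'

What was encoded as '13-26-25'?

The number is (letter's place in the alphabet, a=1) + 5.
Undoing it on 13-26-25: 13→(13−5)÷1=8=h, 26→(26−5)÷1=21=u, 25→(25−5)÷1=20=t.

hut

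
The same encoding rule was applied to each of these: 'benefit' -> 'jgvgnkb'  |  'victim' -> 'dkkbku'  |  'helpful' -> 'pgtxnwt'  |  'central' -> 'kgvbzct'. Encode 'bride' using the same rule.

jzklg

The shift depends on letter class: consonant b→j is +8, but vowel e→g is +2. Vowels shift forward by 2 and consonants shift forward by 8.
For bride: b(cons)+8=j, r(cons)+8=z, i(vowel)+2=k, d(cons)+8=l, e(vowel)+2=g.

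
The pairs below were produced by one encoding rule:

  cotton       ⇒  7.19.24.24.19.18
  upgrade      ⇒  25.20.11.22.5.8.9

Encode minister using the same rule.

c is letter #3 and maps to 7: an offset of 4. Each letter is replaced by its alphabet position (a=1..z=26) + 4.
For minister: m=13→17, i=9→13, n=14→18, i=9→13, s=19→23, t=20→24, e=5→9, r=18→22.

17.13.18.13.23.24.9.22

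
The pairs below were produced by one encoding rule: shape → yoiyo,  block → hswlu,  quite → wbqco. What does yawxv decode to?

stool

The shift increases by 1 at each position, starting from +6: 6, 7, 8, ….
Undoing it on yawxv: y−6=s, a−7=t, w−8=o, x−9=o, v−10=l.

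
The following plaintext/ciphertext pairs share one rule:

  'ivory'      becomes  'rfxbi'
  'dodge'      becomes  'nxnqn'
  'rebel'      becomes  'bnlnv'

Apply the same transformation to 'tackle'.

The rule splits by letter class: vowels +9, consonants +10.
For tackle: t(cons)+10=d, a(vowel)+9=j, c(cons)+10=m, k(cons)+10=u, l(cons)+10=v, e(vowel)+9=n.

djmuvn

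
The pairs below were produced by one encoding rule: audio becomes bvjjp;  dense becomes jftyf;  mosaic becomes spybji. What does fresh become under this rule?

The shift depends on letter class: consonant d→j is +6, but vowel a→b is +1. Vowels shift forward by 1 and consonants shift forward by 6.
Applying it to fresh: f(cons)+6=l, r(cons)+6=x, e(vowel)+1=f, s(cons)+6=y, h(cons)+6=n.

lxfyn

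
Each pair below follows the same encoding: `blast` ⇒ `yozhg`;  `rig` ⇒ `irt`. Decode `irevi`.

river

Each pair mirrors across the alphabet (b↔y, l↔o, a↔z): positions sum to 25. Each letter is replaced by its mirror in the alphabet: a↔z, b↔y, c↔x, and so on (the Atbash cipher).
Undoing it on irevi: i↔r, r↔i, e↔v, v↔e, i↔r.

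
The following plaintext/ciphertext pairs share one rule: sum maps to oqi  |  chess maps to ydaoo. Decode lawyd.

Each letter is shifted forward by 22 in the alphabet (a Caesar shift of +22).
Undoing it on lawyd: l−22=p, a−22=e, w−22=a, y−22=c, d−22=h.

peach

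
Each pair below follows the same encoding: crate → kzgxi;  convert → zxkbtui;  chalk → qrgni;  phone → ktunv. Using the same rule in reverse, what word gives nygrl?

flash

The output letters match the input read backwards, each shifted +6: crate reversed is etarc. Two steps: reverse the string, then apply a Caesar shift of +6.
Decoding nygrl: shift back: n−6=h, y−6=s, g−6=a, r−6=l, l−6=f → hsalf; then reverse → flash.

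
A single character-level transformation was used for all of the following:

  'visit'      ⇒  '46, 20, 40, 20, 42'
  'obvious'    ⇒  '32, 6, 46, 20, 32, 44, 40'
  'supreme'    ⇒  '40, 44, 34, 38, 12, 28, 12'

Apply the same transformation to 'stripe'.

40, 42, 38, 20, 34, 12

v(#22)→46 and i(#9)→20: differences scale by 2, so n = 2·pos + 2. With a=1..z=26, the number is 2·pos + 2.
Applying it to stripe: s=19→40, t=20→42, r=18→38, i=9→20, p=16→34, e=5→12.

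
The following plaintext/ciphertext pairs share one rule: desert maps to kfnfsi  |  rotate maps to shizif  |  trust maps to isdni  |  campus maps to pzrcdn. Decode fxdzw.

equal

d(3)→k(10) and e(4)→f(5) fit y≡21x+25 (mod 26); the inverse of 21 mod 26 is 5. This is an affine cipher: with a=0,…,z=25, each position x becomes (21x+25) mod 26.
Undoing it on fxdzw: f(5)→5·(5−25)≡4=e; x(23)→5·(23−25)≡16=q; d(3)→5·(3−25)≡20=u; z(25)→5·(25−25)≡0=a; w(22)→5·(22−25)≡11=l (all mod 26).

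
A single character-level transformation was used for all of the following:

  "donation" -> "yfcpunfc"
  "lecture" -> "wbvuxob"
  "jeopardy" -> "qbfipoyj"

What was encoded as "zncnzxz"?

d(3)→y(24) and o(14)→f(5) fit y≡3x+15 (mod 26); the inverse of 3 mod 26 is 9. Treating letters as 0–25, the rule is x ↦ 3x + 15 (mod 26).
Reversing it on zncnzxz: z(25)→9·(25−15)≡12=m; n(13)→9·(13−15)≡8=i; c(2)→9·(2−15)≡13=n; n(13)→9·(13−15)≡8=i; z(25)→9·(25−15)≡12=m; x(23)→9·(23−15)≡20=u; z(25)→9·(25−15)≡12=m (all mod 26).

minimum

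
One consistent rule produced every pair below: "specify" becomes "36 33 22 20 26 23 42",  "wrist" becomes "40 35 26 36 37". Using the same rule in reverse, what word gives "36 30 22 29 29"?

s is letter #19 and maps to 36: an offset of 17. The number is (letter's place in the alphabet, a=1) + 17.
Reversing it on 36 30 22 29 29: 36→(36−17)÷1=19=s, 30→(30−17)÷1=13=m, 22→(22−17)÷1=5=e, 29→(29−17)÷1=12=l, 29→(29−17)÷1=12=l.

smell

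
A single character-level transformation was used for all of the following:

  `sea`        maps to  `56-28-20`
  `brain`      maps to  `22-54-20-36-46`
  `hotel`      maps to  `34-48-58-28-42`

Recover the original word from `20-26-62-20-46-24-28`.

Each letter becomes 2×(its alphabet position, a=1..z=26) + 18.
Undoing it on 20-26-62-20-46-24-28: 20→(20−18)÷2=1=a, 26→(26−18)÷2=4=d, 62→(62−18)÷2=22=v, 20→(20−18)÷2=1=a, 46→(46−18)÷2=14=n, 24→(24−18)÷2=3=c, 28→(28−18)÷2=5=e.

advance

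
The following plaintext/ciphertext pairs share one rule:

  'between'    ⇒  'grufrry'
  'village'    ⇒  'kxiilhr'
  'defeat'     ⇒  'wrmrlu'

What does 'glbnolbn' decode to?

b(1)→g(6) and e(4)→r(17) fit y≡21x+11 (mod 26); the inverse of 21 mod 26 is 5. Each letter's alphabet position (a=0..z=25) is mapped through 21·x+11 mod 26 — an affine cipher.
Decoding glbnolbn: g(6)→5·(6−11)≡1=b; l(11)→5·(11−11)≡0=a; b(1)→5·(1−11)≡2=c; n(13)→5·(13−11)≡10=k; o(14)→5·(14−11)≡15=p; l(11)→5·(11−11)≡0=a; b(1)→5·(1−11)≡2=c; n(13)→5·(13−11)≡10=k (all mod 26).

backpack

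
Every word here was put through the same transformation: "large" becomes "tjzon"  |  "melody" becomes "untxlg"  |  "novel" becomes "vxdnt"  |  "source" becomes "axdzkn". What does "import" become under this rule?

ruxxzb

The rule splits by letter class: vowels +9, consonants +8.
For import: i(vowel)+9=r, m(cons)+8=u, p(cons)+8=x, o(vowel)+9=x, r(cons)+8=z, t(cons)+8=b.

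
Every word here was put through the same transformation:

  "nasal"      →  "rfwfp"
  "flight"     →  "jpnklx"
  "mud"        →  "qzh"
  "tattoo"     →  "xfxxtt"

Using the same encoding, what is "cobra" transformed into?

Vowels shift forward by 5 and consonants shift forward by 4.
For cobra: c(cons)+4=g, o(vowel)+5=t, b(cons)+4=f, r(cons)+4=v, a(vowel)+5=f.

gtfvf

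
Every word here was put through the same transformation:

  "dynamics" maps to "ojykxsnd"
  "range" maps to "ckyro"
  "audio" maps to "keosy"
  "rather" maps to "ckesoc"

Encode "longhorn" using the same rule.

wyyrsycy

The shift depends on letter class: consonant d→o is +11, but vowel a→k is +10. Two shifts are in play — +10 for a/e/i/o/u, +11 for every other letter.
For longhorn: l(cons)+11=w, o(vowel)+10=y, n(cons)+11=y, g(cons)+11=r, h(cons)+11=s, o(vowel)+10=y, r(cons)+11=c, n(cons)+11=y.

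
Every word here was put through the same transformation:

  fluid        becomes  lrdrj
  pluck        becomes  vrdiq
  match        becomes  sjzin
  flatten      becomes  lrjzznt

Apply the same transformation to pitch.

vrzin

The shift depends on letter class: consonant f→l is +6, but vowel u→d is +9. Vowels shift forward by 9 and consonants shift forward by 6.
For pitch: p(cons)+6=v, i(vowel)+9=r, t(cons)+6=z, c(cons)+6=i, h(cons)+6=n.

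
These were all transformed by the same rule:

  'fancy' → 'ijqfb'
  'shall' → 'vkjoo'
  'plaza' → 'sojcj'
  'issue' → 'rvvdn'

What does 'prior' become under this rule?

surxu

The shift depends on letter class: consonant f→i is +3, but vowel a→j is +9. Two shifts are in play — +9 for a/e/i/o/u, +3 for every other letter.
Applying it to prior: p(cons)+3=s, r(cons)+3=u, i(vowel)+9=r, o(vowel)+9=x, r(cons)+3=u.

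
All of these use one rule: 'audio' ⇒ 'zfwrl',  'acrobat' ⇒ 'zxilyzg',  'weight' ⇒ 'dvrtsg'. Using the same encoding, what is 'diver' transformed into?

wrevi

Each pair mirrors across the alphabet (a↔z, u↔f, d↔w): positions sum to 25. This is the alphabet-reversal cipher (Atbash): a becomes z, b becomes y, etc.
For diver: d↔w, i↔r, v↔e, e↔v, r↔i.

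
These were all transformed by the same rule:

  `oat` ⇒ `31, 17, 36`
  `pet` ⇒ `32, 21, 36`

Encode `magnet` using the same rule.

o is letter #15 and maps to 31: an offset of 16. Letters become their 1-based position plus 16 (so a→17, b→18, …).
Applying it to magnet: m=13→29, a=1→17, g=7→23, n=14→30, e=5→21, t=20→36.

29, 17, 23, 30, 21, 36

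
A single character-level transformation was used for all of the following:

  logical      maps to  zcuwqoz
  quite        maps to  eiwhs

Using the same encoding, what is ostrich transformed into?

cghfwqv

Compare letters: l→z is +14, o→c is +14, g→u is +14 — a constant shift. It's a constant shift of +14 (ROT14).
For ostrich: o+14=c, s+14=g, t+14=h, r+14=f, i+14=w, c+14=q, h+14=v.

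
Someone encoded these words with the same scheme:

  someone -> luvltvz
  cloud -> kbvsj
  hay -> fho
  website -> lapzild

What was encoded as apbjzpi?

biscuit

The output letters match the input read backwards, each shifted +7: someone reversed is enoemos. Two steps: reverse the string, then apply a Caesar shift of +7.
Decoding apbjzpi: shift back: a−7=t, p−7=i, b−7=u, j−7=c, z−7=s, p−7=i, i−7=b → tiucsib; then reverse → biscuit.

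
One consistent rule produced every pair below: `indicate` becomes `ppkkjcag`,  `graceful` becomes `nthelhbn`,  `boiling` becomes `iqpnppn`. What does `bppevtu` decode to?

Shifts by position in indicate: pos 0: i→p (+7), pos 1: n→p (+2), pos 2: d→k (+7), pos 3: i→k (+2) — repeating every 2. The shifts repeat in a cycle of length 2: positions 0,1,… shift by +7, +2, then the pattern repeats.
Decoding bppevtu: b−7=u, p−2=n, p−7=i, e−2=c, v−7=o, t−2=r, u−7=n.

unicorn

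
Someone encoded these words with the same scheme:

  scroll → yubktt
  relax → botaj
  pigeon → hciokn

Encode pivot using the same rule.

hcpkv

s(18)→y(24) and c(2)→u(20) fit y≡23x+0 (mod 26); the inverse of 23 mod 26 is 17. Each letter's alphabet position (a=0..z=25) is mapped through 23·x+0 mod 26 — an affine cipher.
For pivot: p(15)→23·15+0≡7=h; i(8)→23·8+0≡2=c; v(21)→23·21+0≡15=p; o(14)→23·14+0≡10=k; t(19)→23·19+0≡21=v (all mod 26).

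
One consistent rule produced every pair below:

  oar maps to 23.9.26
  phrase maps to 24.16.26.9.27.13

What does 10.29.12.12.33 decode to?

o is letter #15 and maps to 23: an offset of 8. Each letter is replaced by its alphabet position (a=1..z=26) + 8.
Undoing it on 10.29.12.12.33: 10→(10−8)÷1=2=b, 29→(29−8)÷1=21=u, 12→(12−8)÷1=4=d, 12→(12−8)÷1=4=d, 33→(33−8)÷1=25=y.

buddy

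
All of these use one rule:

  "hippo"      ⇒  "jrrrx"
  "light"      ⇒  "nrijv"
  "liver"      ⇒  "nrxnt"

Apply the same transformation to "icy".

rea

The shift depends on letter class: consonant h→j is +2, but vowel i→r is +9. The rule splits by letter class: vowels +9, consonants +2.
For icy: i(vowel)+9=r, c(cons)+2=e, y(cons)+2=a.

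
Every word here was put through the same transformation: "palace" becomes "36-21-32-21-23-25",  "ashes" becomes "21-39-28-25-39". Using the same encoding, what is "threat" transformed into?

p is letter #16 and maps to 36: an offset of 20. The number is (letter's place in the alphabet, a=1) + 20.
For threat: t=20→40, h=8→28, r=18→38, e=5→25, a=1→21, t=20→40.

40-28-38-25-21-40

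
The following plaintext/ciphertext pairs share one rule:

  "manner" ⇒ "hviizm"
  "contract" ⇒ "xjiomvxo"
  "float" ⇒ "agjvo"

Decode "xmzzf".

Each letter is shifted forward by 21 in the alphabet (a Caesar shift of +21).
Decoding xmzzf: x−21=c, m−21=r, z−21=e, z−21=e, f−21=k.

creek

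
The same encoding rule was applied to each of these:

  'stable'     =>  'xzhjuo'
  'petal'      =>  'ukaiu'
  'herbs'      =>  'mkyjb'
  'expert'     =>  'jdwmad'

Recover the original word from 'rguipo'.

In stable: s→x is +5, t→z is +6, a→h is +7, b→j is +8 — the shift increases by 1 each position. Letter i (0-indexed) is shifted by i+5, so successive shifts are 5, 6, 7, ….
Decoding rguipo: r−5=m, g−6=a, u−7=n, i−8=a, p−9=g, o−10=e.

manage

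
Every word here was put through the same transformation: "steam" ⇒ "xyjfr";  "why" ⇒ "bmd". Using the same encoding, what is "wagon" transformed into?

bflts

Compare letters: s→x is +5, t→y is +5, e→j is +5 — a constant shift. It's a constant shift of +5 (ROT5).
Applying it to wagon: w+5=b, a+5=f, g+5=l, o+5=t, n+5=s.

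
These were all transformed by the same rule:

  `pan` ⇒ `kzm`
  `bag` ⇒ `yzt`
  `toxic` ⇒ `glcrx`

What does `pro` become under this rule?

Each pair mirrors across the alphabet (p↔k, a↔z, n↔m): positions sum to 25. Letters are reflected about the middle of the alphabet (position → 25−position): Atbash.
Applying it to pro: p↔k, r↔i, o↔l.

kil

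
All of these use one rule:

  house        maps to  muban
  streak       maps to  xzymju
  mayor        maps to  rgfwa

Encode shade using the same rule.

In house: h→m is +5, o→u is +6, u→b is +7, s→a is +8 — the shift increases by 1 each position. Letter i (0-indexed) is shifted by i+5, so successive shifts are 5, 6, 7, ….
On shade: s+5=x, h+6=n, a+7=h, d+8=l, e+9=n.

xnhln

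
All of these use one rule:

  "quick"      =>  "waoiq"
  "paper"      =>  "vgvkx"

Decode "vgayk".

pause

Every letter moves 6 places later in the alphabet, wrapping around z→a.
Undoing it on vgayk: v−6=p, g−6=a, a−6=u, y−6=s, k−6=e.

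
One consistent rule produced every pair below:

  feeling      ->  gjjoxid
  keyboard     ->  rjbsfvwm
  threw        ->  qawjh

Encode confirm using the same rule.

f(5)→g(6) and e(4)→j(9) fit y≡23x+21 (mod 26); the inverse of 23 mod 26 is 17. Each letter's alphabet position (a=0..z=25) is mapped through 23·x+21 mod 26 — an affine cipher.
Applying it to confirm: c(2)→23·2+21≡15=p; o(14)→23·14+21≡5=f; n(13)→23·13+21≡8=i; f(5)→23·5+21≡6=g; i(8)→23·8+21≡23=x; r(17)→23·17+21≡22=w; m(12)→23·12+21≡11=l (all mod 26).

pfigxwl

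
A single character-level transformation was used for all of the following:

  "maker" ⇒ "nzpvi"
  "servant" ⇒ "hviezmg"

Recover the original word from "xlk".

cop

Each pair mirrors across the alphabet (m↔n, a↔z, k↔p): positions sum to 25. Letters are reflected about the middle of the alphabet (position → 25−position): Atbash.
Reversing it on xlk: x↔c, l↔o, k↔p.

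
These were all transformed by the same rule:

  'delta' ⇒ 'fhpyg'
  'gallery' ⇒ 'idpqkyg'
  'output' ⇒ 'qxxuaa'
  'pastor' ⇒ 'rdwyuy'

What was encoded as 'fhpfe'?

The shift increases by 1 at each position, starting from +2: 2, 3, 4, ….
Reversing it on fhpfe: f−2=d, h−3=e, p−4=l, f−5=a, e−6=y.

delay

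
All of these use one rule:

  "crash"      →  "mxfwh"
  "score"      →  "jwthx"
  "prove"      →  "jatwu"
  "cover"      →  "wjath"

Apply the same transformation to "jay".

The output letters match the input read backwards, each shifted +5: crash reversed is hsarc. Two steps: reverse the string, then apply a Caesar shift of +5.
On jay: reverse → yaj; then shift: y+5=d, a+5=f, j+5=o.

dfo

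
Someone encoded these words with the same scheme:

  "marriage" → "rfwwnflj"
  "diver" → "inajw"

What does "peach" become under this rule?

Each letter is shifted forward by 5 in the alphabet (a Caesar shift of +5).
Applying it to peach: p+5=u, e+5=j, a+5=f, c+5=h, h+5=m.

ujfhm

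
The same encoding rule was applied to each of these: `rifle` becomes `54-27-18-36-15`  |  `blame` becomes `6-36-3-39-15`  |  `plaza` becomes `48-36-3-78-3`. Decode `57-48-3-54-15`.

r(#18)→54 and i(#9)→27: differences scale by 3, so n = 3·pos + 0. The formula is n = 3×(alphabet index, a=1).
Decoding 57-48-3-54-15: 57→(57−0)÷3=19=s, 48→(48−0)÷3=16=p, 3→(3−0)÷3=1=a, 54→(54−0)÷3=18=r, 15→(15−0)÷3=5=e.

spare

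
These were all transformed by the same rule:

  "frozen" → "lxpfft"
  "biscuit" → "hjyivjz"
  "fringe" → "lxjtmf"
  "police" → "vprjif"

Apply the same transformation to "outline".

The shift depends on letter class: consonant f→l is +6, but vowel o→p is +1. The rule splits by letter class: vowels +1, consonants +6.
On outline: o(vowel)+1=p, u(vowel)+1=v, t(cons)+6=z, l(cons)+6=r, i(vowel)+1=j, n(cons)+6=t, e(vowel)+1=f.

pvzrjtf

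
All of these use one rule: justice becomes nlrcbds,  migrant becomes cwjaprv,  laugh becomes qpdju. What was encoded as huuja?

rally

Read the word backwards and shift each letter +9.
Undoing it on huuja: shift back: h−9=y, u−9=l, u−9=l, j−9=a, a−9=r → yllar; then reverse → rally.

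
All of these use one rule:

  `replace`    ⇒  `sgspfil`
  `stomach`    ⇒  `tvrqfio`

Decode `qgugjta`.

The shift increases by 1 at each position, starting from +1: 1, 2, 3, ….
Undoing it on qgugjta: q−1=p, g−2=e, u−3=r, g−4=c, j−5=e, t−6=n, a−7=t.

percent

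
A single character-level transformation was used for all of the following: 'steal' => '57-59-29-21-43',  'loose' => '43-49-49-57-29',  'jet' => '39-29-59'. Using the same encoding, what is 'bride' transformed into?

23-55-37-27-29

s(#19)→57 and t(#20)→59: differences scale by 2, so n = 2·pos + 19. The formula is n = 2×(alphabet index, a=1) + 19.
Applying it to bride: b=2→23, r=18→55, i=9→37, d=4→27, e=5→29.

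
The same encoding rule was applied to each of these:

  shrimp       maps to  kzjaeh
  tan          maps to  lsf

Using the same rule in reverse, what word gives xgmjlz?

Compare letters: s→k is +18, h→z is +18, r→j is +18 — a constant shift. Each letter is shifted forward by 18 in the alphabet (a Caesar shift of +18).
Undoing it on xgmjlz: x−18=f, g−18=o, m−18=u, j−18=r, l−18=t, z−18=h.

fourth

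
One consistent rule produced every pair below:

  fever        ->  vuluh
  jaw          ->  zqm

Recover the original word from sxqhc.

charm

Compare letters: f→v is +16, e→u is +16, v→l is +16 — a constant shift. This is a Caesar cipher with shift 16.
Decoding sxqhc: s−16=c, x−16=h, q−16=a, h−16=r, c−16=m.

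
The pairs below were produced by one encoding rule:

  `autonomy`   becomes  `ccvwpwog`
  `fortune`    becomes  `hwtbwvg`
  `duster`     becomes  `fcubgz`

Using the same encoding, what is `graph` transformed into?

izcxj

Shifts by position in autonomy: pos 0: a→c (+2), pos 1: u→c (+8), pos 2: t→v (+2), pos 3: o→w (+8) — repeating every 2. A repeating key of period 2 is used — shifts +2, +8 over and over.
On graph: g+2=i, r+8=z, a+2=c, p+8=x, h+2=j.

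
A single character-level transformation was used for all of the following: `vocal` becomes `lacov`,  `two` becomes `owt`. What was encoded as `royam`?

It's just the letters in reverse order.
Reversing it on royam: then reverse → mayor.

mayor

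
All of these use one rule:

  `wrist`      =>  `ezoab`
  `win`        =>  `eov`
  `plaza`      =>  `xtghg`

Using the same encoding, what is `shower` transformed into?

Vowels shift forward by 6 and consonants shift forward by 8.
For shower: s(cons)+8=a, h(cons)+8=p, o(vowel)+6=u, w(cons)+8=e, e(vowel)+6=k, r(cons)+8=z.

apuekz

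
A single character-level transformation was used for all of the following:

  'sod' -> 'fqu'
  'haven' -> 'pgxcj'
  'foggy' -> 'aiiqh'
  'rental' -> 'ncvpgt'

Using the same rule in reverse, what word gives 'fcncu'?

salad

Two steps: reverse the string, then apply a Caesar shift of +2.
Undoing it on fcncu: shift back: f−2=d, c−2=a, n−2=l, c−2=a, u−2=s → dalas; then reverse → salad.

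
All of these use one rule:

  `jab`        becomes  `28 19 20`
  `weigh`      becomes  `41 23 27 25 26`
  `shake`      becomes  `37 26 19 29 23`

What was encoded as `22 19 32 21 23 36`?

dancer

The number is (letter's place in the alphabet, a=1) + 18.
Undoing it on 22 19 32 21 23 36: 22→(22−18)÷1=4=d, 19→(19−18)÷1=1=a, 32→(32−18)÷1=14=n, 21→(21−18)÷1=3=c, 23→(23−18)÷1=5=e, 36→(36−18)÷1=18=r.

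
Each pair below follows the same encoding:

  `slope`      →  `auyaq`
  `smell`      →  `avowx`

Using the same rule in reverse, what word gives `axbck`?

sorry

Each letter shifts forward by (position + 8), i.e. 8, 9, 10, … — the shift grows by one for each successive letter.
Undoing it on axbck: a−8=s, x−9=o, b−10=r, c−11=r, k−12=y.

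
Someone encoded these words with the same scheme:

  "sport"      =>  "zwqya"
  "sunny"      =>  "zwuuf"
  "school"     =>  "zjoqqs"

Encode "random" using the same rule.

ycukqt

The rule splits by letter class: vowels +2, consonants +7.
Applying it to random: r(cons)+7=y, a(vowel)+2=c, n(cons)+7=u, d(cons)+7=k, o(vowel)+2=q, m(cons)+7=t.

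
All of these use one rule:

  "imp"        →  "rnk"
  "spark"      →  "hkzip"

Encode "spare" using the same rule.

Letters are reflected about the middle of the alphabet (position → 25−position): Atbash.
On spare: s↔h, p↔k, a↔z, r↔i, e↔v.

hkziv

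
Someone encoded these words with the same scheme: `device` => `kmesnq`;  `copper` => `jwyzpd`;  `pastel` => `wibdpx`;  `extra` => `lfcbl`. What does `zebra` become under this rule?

In device: d→k is +7, e→m is +8, v→e is +9, i→s is +10 — the shift increases by 1 each position. Letter i (0-indexed) is shifted by i+7, so successive shifts are 7, 8, 9, ….
On zebra: z+7=g, e+8=m, b+9=k, r+10=b, a+11=l.

gmkbl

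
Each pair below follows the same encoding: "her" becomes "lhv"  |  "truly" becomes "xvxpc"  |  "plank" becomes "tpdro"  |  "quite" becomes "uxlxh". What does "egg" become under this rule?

hkk

The shift depends on letter class: consonant h→l is +4, but vowel e→h is +3. Two shifts are in play — +3 for a/e/i/o/u, +4 for every other letter.
For egg: e(vowel)+3=h, g(cons)+4=k, g(cons)+4=k.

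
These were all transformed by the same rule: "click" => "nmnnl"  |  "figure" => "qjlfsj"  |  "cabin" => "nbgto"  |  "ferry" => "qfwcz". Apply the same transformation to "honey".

spspz

A repeating key of period 3 is used — shifts +11, +1, +5 over and over.
On honey: h+11=s, o+1=p, n+5=s, e+11=p, y+1=z.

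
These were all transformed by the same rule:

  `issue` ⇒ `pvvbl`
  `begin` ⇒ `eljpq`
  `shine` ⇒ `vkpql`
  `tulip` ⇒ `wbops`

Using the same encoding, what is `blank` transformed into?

eohqn

The shift depends on letter class: consonant s→v is +3, but vowel i→p is +7. Two shifts are in play — +7 for a/e/i/o/u, +3 for every other letter.
On blank: b(cons)+3=e, l(cons)+3=o, a(vowel)+7=h, n(cons)+3=q, k(cons)+3=n.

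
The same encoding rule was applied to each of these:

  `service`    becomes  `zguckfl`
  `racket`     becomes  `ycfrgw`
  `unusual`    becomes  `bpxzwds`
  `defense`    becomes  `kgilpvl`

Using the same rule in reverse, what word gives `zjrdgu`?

shower

Shifts by position in service: pos 0: s→z (+7), pos 1: e→g (+2), pos 2: r→u (+3), pos 3: v→c (+7), pos 4: i→k (+2), pos 5: c→f (+3) — repeating every 3. A repeating key of period 3 is used — shifts +7, +2, +3 over and over.
Decoding zjrdgu: z−7=s, j−2=h, r−3=o, d−7=w, g−2=e, u−3=r.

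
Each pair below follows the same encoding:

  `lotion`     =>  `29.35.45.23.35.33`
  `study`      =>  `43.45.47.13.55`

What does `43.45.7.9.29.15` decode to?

l(#12)→29 and o(#15)→35: differences scale by 2, so n = 2·pos + 5. With a=1..z=26, the number is 2·pos + 5.
Reversing it on 43.45.7.9.29.15: 43→(43−5)÷2=19=s, 45→(45−5)÷2=20=t, 7→(7−5)÷2=1=a, 9→(9−5)÷2=2=b, 29→(29−5)÷2=12=l, 15→(15−5)÷2=5=e.

stable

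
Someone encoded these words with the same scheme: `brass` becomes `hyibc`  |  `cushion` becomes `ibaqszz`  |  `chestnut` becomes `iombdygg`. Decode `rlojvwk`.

legally

In brass: b→h is +6, r→y is +7, a→i is +8, s→b is +9 — the shift increases by 1 each position. Each letter shifts forward by (position + 6), i.e. 6, 7, 8, … — the shift grows by one for each successive letter.
Reversing it on rlojvwk: r−6=l, l−7=e, o−8=g, j−9=a, v−10=l, w−11=l, k−12=y.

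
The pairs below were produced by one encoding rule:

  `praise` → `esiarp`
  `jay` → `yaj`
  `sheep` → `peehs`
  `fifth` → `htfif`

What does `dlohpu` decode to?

uphold

The output letters match the input read backwards: praise reversed is esiarp. It's just the letters in reverse order.
Decoding dlohpu: then reverse → uphold.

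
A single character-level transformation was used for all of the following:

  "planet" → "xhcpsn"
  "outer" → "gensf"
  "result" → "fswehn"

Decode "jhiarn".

p(15)→x(23) and l(11)→h(7) fit y≡17x+2 (mod 26); the inverse of 17 mod 26 is 23. Treating letters as 0–25, the rule is x ↦ 17x + 2 (mod 26).
Decoding jhiarn: j(9)→23·(9−2)≡5=f; h(7)→23·(7−2)≡11=l; i(8)→23·(8−2)≡8=i; a(0)→23·(0−2)≡6=g; r(17)→23·(17−2)≡7=h; n(13)→23·(13−2)≡19=t (all mod 26).

flight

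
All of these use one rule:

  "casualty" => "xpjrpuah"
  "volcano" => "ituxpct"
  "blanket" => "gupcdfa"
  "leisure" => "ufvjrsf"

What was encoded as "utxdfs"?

This is an affine cipher: with a=0,…,z=25, each position x becomes (17x+15) mod 26.
Reversing it on utxdfs: u(20)→23·(20−15)≡11=l; t(19)→23·(19−15)≡14=o; x(23)→23·(23−15)≡2=c; d(3)→23·(3−15)≡10=k; f(5)→23·(5−15)≡4=e; s(18)→23·(18−15)≡17=r (all mod 26).

locker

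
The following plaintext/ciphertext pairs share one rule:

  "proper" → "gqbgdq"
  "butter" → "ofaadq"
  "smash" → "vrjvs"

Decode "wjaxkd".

native

p(15)→g(6) and r(17)→q(16) fit y≡5x+9 (mod 26); the inverse of 5 mod 26 is 21. Each letter's alphabet position (a=0..z=25) is mapped through 5·x+9 mod 26 — an affine cipher.
Reversing it on wjaxkd: w(22)→21·(22−9)≡13=n; j(9)→21·(9−9)≡0=a; a(0)→21·(0−9)≡19=t; x(23)→21·(23−9)≡8=i; k(10)→21·(10−9)≡21=v; d(3)→21·(3−9)≡4=e (all mod 26).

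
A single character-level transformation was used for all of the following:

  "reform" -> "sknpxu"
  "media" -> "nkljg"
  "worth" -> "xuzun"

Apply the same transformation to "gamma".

hgung

Shifts by position in reform: pos 0: r→s (+1), pos 1: e→k (+6), pos 2: f→n (+8), pos 3: o→p (+1), pos 4: r→x (+6), pos 5: m→u (+8) — repeating every 3. The shifts repeat in a cycle of length 3: positions 0,1,… shift by +1, +6, +8, then the pattern repeats.
For gamma: g+1=h, a+6=g, m+8=u, m+1=n, a+6=g.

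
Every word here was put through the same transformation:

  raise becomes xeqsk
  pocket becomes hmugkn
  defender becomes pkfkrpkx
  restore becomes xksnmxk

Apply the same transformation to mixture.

wqtnixk

r(17)→x(23) and a(0)→e(4) fit y≡21x+4 (mod 26); the inverse of 21 mod 26 is 5. This is an affine cipher: with a=0,…,z=25, each position x becomes (21x+4) mod 26.
Applying it to mixture: m(12)→21·12+4≡22=w; i(8)→21·8+4≡16=q; x(23)→21·23+4≡19=t; t(19)→21·19+4≡13=n; u(20)→21·20+4≡8=i; r(17)→21·17+4≡23=x; e(4)→21·4+4≡10=k (all mod 26).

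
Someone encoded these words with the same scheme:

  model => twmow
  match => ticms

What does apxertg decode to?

In model: m→t is +7, o→w is +8, d→m is +9, e→o is +10 — the shift increases by 1 each position. The shift increases by 1 at each position, starting from +7: 7, 8, 9, ….
Undoing it on apxertg: a−7=t, p−8=h, x−9=o, e−10=u, r−11=g, t−12=h, g−13=t.

thought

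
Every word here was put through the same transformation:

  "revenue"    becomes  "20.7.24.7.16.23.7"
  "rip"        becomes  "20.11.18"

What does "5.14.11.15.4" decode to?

r is letter #18 and maps to 20: an offset of 2. Letters become their 1-based position plus 2 (so a→3, b→4, …).
Undoing it on 5.14.11.15.4: 5→(5−2)÷1=3=c, 14→(14−2)÷1=12=l, 11→(11−2)÷1=9=i, 15→(15−2)÷1=13=m, 4→(4−2)÷1=2=b.

climb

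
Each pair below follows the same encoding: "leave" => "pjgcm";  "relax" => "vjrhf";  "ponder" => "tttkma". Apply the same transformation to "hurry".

The shift increases by 1 at each position, starting from +4: 4, 5, 6, ….
Applying it to hurry: h+4=l, u+5=z, r+6=x, r+7=y, y+8=g.

lzxyg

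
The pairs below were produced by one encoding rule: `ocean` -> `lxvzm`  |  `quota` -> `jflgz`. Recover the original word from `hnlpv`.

smoke

Each pair mirrors across the alphabet (o↔l, c↔x, e↔v): positions sum to 25. Letters are reflected about the middle of the alphabet (position → 25−position): Atbash.
Decoding hnlpv: h↔s, n↔m, l↔o, p↔k, v↔e.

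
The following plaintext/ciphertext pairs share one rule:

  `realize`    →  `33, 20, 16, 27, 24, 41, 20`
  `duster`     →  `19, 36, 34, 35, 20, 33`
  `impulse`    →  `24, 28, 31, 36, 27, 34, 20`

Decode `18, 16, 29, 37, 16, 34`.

canvas

r is letter #18 and maps to 33: an offset of 15. Letters become their 1-based position plus 15 (so a→16, b→17, …).
Reversing it on 18, 16, 29, 37, 16, 34: 18→(18−15)÷1=3=c, 16→(16−15)÷1=1=a, 29→(29−15)÷1=14=n, 37→(37−15)÷1=22=v, 16→(16−15)÷1=1=a, 34→(34−15)÷1=19=s.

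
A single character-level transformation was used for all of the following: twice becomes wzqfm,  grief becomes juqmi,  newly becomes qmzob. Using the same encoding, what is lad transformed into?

oig

Two shifts are in play — +8 for a/e/i/o/u, +3 for every other letter.
Applying it to lad: l(cons)+3=o, a(vowel)+8=i, d(cons)+3=g.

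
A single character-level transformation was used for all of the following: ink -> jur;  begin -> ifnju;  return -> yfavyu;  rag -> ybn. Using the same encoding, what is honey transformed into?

The shift depends on letter class: consonant n→u is +7, but vowel i→j is +1. The rule splits by letter class: vowels +1, consonants +7.
On honey: h(cons)+7=o, o(vowel)+1=p, n(cons)+7=u, e(vowel)+1=f, y(cons)+7=f.

opuff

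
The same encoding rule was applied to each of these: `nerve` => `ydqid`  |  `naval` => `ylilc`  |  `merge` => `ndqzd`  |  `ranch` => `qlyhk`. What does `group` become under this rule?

zqjxu

n(13)→y(24) and e(4)→d(3) fit y≡11x+11 (mod 26); the inverse of 11 mod 26 is 19. Treating letters as 0–25, the rule is x ↦ 11x + 11 (mod 26).
Applying it to group: g(6)→11·6+11≡25=z; r(17)→11·17+11≡16=q; o(14)→11·14+11≡9=j; u(20)→11·20+11≡23=x; p(15)→11·15+11≡20=u (all mod 26).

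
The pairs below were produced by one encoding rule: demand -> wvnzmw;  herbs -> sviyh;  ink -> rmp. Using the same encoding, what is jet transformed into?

qvg

This is the alphabet-reversal cipher (Atbash): a becomes z, b becomes y, etc.
On jet: j↔q, e↔v, t↔g.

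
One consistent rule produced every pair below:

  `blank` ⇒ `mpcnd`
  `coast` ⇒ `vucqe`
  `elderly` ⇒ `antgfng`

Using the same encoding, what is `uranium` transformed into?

owkpctw

The output letters match the input read backwards, each shifted +2: blank reversed is knalb. Read the word backwards and shift each letter +2.
Applying it to uranium: reverse → muinaru; then shift: m+2=o, u+2=w, i+2=k, n+2=p, a+2=c, r+2=t, u+2=w.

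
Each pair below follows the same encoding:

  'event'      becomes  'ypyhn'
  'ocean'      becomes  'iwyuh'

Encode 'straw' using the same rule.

Compare letters: e→y is +20, v→p is +20, e→y is +20 — a constant shift. It's a constant shift of +20 (ROT20).
On straw: s+20=m, t+20=n, r+20=l, a+20=u, w+20=q.

mnluq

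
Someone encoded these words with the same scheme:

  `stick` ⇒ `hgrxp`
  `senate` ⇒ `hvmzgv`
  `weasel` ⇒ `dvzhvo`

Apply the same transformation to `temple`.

Each pair mirrors across the alphabet (s↔h, t↔g, i↔r): positions sum to 25. This is the alphabet-reversal cipher (Atbash): a becomes z, b becomes y, etc.
Applying it to temple: t↔g, e↔v, m↔n, p↔k, l↔o, e↔v.

gvnkov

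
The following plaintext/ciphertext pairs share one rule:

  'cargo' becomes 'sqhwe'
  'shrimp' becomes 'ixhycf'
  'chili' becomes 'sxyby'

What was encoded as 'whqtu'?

Compare letters: c→s is +16, a→q is +16, r→h is +16 — a constant shift. This is a Caesar cipher with shift 16.
Decoding whqtu: w−16=g, h−16=r, q−16=a, t−16=d, u−16=e.

grade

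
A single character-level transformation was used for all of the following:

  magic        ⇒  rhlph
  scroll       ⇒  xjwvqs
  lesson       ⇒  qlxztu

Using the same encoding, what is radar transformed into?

Shifts by position in magic: pos 0: m→r (+5), pos 1: a→h (+7), pos 2: g→l (+5), pos 3: i→p (+7) — repeating every 2. The shifts repeat in a cycle of length 2: positions 0,1,… shift by +5, +7, then the pattern repeats.
Applying it to radar: r+5=w, a+7=h, d+5=i, a+7=h, r+5=w.

whihw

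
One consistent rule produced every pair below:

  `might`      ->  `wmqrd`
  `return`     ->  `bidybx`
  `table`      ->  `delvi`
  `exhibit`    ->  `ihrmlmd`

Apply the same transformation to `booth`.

The shift depends on letter class: consonant m→w is +10, but vowel i→m is +4. The rule splits by letter class: vowels +4, consonants +10.
On booth: b(cons)+10=l, o(vowel)+4=s, o(vowel)+4=s, t(cons)+10=d, h(cons)+10=r.

lssdr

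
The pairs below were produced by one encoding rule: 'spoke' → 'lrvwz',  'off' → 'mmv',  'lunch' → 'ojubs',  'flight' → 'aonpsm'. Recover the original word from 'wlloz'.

sheep

Two steps: reverse the string, then apply a Caesar shift of +7.
Undoing it on wlloz: shift back: w−7=p, l−7=e, l−7=e, o−7=h, z−7=s → peehs; then reverse → sheep.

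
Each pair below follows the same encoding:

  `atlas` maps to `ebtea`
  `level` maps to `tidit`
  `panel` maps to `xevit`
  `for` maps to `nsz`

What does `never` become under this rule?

vidiz

The shift depends on letter class: consonant t→b is +8, but vowel a→e is +4. The rule splits by letter class: vowels +4, consonants +8.
For never: n(cons)+8=v, e(vowel)+4=i, v(cons)+8=d, e(vowel)+4=i, r(cons)+8=z.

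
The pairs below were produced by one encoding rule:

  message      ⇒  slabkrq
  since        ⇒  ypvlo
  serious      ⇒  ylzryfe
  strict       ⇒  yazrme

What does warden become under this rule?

chzmoy

In message: m→s is +6, e→l is +7, s→a is +8, s→b is +9 — the shift increases by 1 each position. Letter i (0-indexed) is shifted by i+6, so successive shifts are 6, 7, 8, ….
Applying it to warden: w+6=c, a+7=h, r+8=z, d+9=m, e+10=o, n+11=y.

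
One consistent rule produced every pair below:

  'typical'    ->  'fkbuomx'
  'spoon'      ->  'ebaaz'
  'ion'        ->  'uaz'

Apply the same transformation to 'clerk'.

oxqdw

Compare letters: t→f is +12, y→k is +12, p→b is +12 — a constant shift. It's a constant shift of +12 (ROT12).
Applying it to clerk: c+12=o, l+12=x, e+12=q, r+12=d, k+12=w.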